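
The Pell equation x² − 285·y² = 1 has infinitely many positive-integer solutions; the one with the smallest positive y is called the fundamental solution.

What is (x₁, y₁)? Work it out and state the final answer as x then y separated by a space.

2431 144

√285 → a₀=16, period (1,7,2,7,1,32); ℓ=6 even so k=5
i=0: a=16 ⇒ p=16, q=1
…
i=4: a=7 ⇒ p=2144, q=127
i=5: a=1 ⇒ p=2431, q=144
fundamental: x₁=2431, y₁=144  (since 5909761 − 285·20736 = 1)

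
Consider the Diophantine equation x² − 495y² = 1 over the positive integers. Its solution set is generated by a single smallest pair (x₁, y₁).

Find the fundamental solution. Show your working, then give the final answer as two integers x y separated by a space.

89 4

√495 = [22; 4,44, …], period ℓ=2 (even) → k=1
a_0=22:  p_0=22·1+0=22,  q_0=22·0+1=1
a_1=4:  p_1=4·22+1=89,  q_1=4·1+0=4
→ (89, 4).  Check: 89²=7921, 495·4²=7920, difference 1.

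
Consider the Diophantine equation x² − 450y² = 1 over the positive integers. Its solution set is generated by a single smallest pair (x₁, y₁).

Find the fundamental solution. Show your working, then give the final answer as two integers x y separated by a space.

19601 924

√450 = [21; 4,1,2,4,2,1,4,42, …], period ℓ=8 (even) → k=7
k=0  a_k=21  p_k/q_k = 21/1
…
k=3  a_k=2  p_k/q_k = 297/14
…
k=5  a_k=2  p_k/q_k = 2885/136
k=6  a_k=1  p_k/q_k = 4179/197
k=7  a_k=4  p_k/q_k = 19601/924
(x₁, y₁) = (19601, 924);  19601² − 450·924² = 1 ✓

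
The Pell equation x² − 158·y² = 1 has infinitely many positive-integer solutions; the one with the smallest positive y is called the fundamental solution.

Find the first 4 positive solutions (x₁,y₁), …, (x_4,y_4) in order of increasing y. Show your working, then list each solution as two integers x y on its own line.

√158 = [12; 1,1,3,12,3,1,1,24, …], period ℓ=8 (even) → k=7
i=0: a=12 ⇒ p=12, q=1
i=1: a=1 ⇒ p=13, q=1
i=2: a=1 ⇒ p=25, q=2
i=3: a=3 ⇒ p=88, q=7
i=4: a=12 ⇒ p=1081, q=86
i=5: a=3 ⇒ p=3331, q=265
i=6: a=1 ⇒ p=4412, q=351
i=7: a=1 ⇒ p=7743, q=616
→ (7743, 616).  Check: 7743²=59954049, 158·616²=59954048, difference 1.
n=2: (7743,616)∘(7743,616) = (7743·7743+158·616·616, 7743·616+616·7743) = (119908097,9539376)
n=3: (119908097,9539376)∘(7743,616) = (7743·119908097+158·616·9539376, 7743·9539376+616·119908097) = (1856896782399,147726776120)
n=4: (1856896782399,147726776120)∘(7743,616) = (7743·1856896782399+158·616·147726776120, 7743·147726776120+616·1856896782399) = (28755903452322817,2287696845454944)

7743 616
119908097 9539376
1856896782399 147726776120
28755903452322817 2287696845454944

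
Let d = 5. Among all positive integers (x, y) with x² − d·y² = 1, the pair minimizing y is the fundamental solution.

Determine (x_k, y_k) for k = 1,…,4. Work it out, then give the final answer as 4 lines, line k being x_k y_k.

d=5: √d = [2; 4] (ℓ=1, odd), read p_1/q_1
step 0: (2, 1)  from 2·(1,0) + (0,1)
step 1: (9, 4)  from 4·(2,1) + (1,0)
→ (9, 4).  Check: 9²=81, 5·4²=80, difference 1.
(9+4√5)^2 = 161 + 72√5
(9+4√5)^3 = 2889 + 1292√5
(9+4√5)^4 = 51841 + 23184√5

9 4
161 72
2889 1292
51841 23184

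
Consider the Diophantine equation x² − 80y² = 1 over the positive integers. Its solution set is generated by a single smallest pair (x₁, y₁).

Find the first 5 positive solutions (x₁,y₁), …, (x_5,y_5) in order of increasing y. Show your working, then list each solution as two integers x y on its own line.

9 1
161 18
2889 323
51841 5796
930249 104005

√80 → a₀=8, period (1,16); ℓ=2 even so k=1
k=0  a_k=8  p_k/q_k = 8/1
k=1  a_k=1  p_k/q_k = 9/1
(x₁, y₁) = (9, 1);  9² − 80·1² = 1 ✓
(9+1√80)^2 = 161 + 18√80
(9+1√80)^3 = 2889 + 323√80
(9+1√80)^4 = 51841 + 5796√80
(9+1√80)^5 = 930249 + 104005√80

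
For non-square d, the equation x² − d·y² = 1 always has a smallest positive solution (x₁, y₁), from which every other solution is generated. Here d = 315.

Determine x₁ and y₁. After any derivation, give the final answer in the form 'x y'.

[17; 1,2,1,34] for √315; ℓ=4 ⇒ convergent index 3
a_0=17:  p_0=17·1+0=17,  q_0=17·0+1=1
a_1=1:  p_1=1·17+1=18,  q_1=1·1+0=1
a_2=2:  p_2=2·18+17=53,  q_2=2·1+1=3
a_3=1:  p_3=1·53+18=71,  q_3=1·3+1=4
fundamental: x₁=71, y₁=4  (since 5041 − 315·16 = 1)

71 4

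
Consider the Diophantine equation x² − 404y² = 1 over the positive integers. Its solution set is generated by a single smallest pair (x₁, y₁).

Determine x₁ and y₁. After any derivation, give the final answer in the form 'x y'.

201 10

d=404: √d = [20; 10,40] (ℓ=2, even), read p_1/q_1
k=0  a_k=20  p_k/q_k = 20/1
k=1  a_k=10  p_k/q_k = 201/10
→ (201, 10).  Check: 201²=40401, 404·10²=40400, difference 1.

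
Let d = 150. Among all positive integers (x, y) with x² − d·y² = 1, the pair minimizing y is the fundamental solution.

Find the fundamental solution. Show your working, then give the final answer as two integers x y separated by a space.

√150 = [12; 4,24, …], period ℓ=2 (even) → k=1
step 0: (12, 1)  from 12·(1,0) + (0,1)
step 1: (49, 4)  from 4·(12,1) + (1,0)
→ (49, 4).  Check: 49²=2401, 150·4²=2400, difference 1.

49 4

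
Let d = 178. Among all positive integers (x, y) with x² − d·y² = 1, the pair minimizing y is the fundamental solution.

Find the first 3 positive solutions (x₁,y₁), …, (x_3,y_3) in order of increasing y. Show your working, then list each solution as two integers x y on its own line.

[13; 2,1,12,1,2,26] for √178; ℓ=6 ⇒ convergent index 5
a_0=13:  p_0=13·1+0=13,  q_0=13·0+1=1
…
a_2=1:  p_2=1·27+13=40,  q_2=1·2+1=3
a_3=12:  p_3=12·40+27=507,  q_3=12·3+2=38
a_4=1:  p_4=1·507+40=547,  q_4=1·38+3=41
a_5=2:  p_5=2·547+507=1601,  q_5=2·41+38=120
(x₁, y₁) = (1601, 120);  1601² − 178·120² = 1 ✓
(x_2, y_2) = (1601·1601 + 178·120·120, 1601·120 + 120·1601) = (5126401, 384240)
(x_3, y_3) = (1601·5126401 + 178·120·384240, 1601·384240 + 120·5126401) = (16414734401, 1230336360)

1601 120
5126401 384240
16414734401 1230336360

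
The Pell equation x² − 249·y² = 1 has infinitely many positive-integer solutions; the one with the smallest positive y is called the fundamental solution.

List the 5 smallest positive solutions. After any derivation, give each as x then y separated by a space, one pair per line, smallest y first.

√249 → a₀=15, period (1,3,1,1,5,…,3,1,30); ℓ=16 even so k=15
i=0: a=15 ⇒ p=15, q=1
i=1: a=1 ⇒ p=16, q=1
…
i=5: a=5 ⇒ p=789, q=50
…
i=7: a=3 ⇒ p=3582, q=227
i=8: a=10 ⇒ p=36751, q=2329
…
i=12: a=1 ⇒ p=1017351, q=64472
…
i=14: a=3 ⇒ p=6669699, q=422675
i=15: a=1 ⇒ p=8553815, q=542076
→ (8553815, 542076).  Check: 8553815²=73167751054225, 249·542076²=73167751054224, difference 1.
k=2:  x_2 = 8553815·8553815+249·542076·542076 = 146335502108449,  y_2 = 8553815·542076+542076·8553815 = 9273635639880
k=3:  x_3 = 8553815·146335502108449+249·542076·9273635639880 = 2503453625935556812055,  y_3 = 8553815·9273635639880+542076·146335502108449 = 158649927281879742324
k=4:  x_4 = 8553815·2503453625935556812055+249·542076·158649927281879742324 = 42828158354663763449114371201,  y_4 = 8553815·158649927281879742324+542076·2503453625935556812055 = 2714124255465295062538692240
k=5:  x_5 = 8553815·42828158354663763449114371201+249·542076·2714124255465295062538692240 = 732688286712993936041346554632551575,  y_5 = 8553815·2714124255465295062538692240+542076·42828158354663763449114371201 = 46432233536525587120811525646048876

8553815 542076
146335502108449 9273635639880
2503453625935556812055 158649927281879742324
42828158354663763449114371201 2714124255465295062538692240
732688286712993936041346554632551575 46432233536525587120811525646048876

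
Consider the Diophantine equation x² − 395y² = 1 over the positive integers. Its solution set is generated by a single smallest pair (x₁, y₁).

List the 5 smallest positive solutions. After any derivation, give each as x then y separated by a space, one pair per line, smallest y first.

√395 → a₀=19, period (1,6,1,38); ℓ=4 even so k=3
step 0: (19, 1)  from 19·(1,0) + (0,1)
…
step 2: (139, 7)  from 6·(20,1) + (19,1)
step 3: (159, 8)  from 1·(139,7) + (20,1)
(x₁, y₁) = (159, 8);  159² − 395·8² = 1 ✓
k=2:  x_2 = 159·159+395·8·8 = 50561,  y_2 = 159·8+8·159 = 2544
k=3:  x_3 = 159·50561+395·8·2544 = 16078239,  y_3 = 159·2544+8·50561 = 808984
k=4:  x_4 = 159·16078239+395·8·808984 = 5112829441,  y_4 = 159·808984+8·16078239 = 257254368
k=5:  x_5 = 159·5112829441+395·8·257254368 = 1625863683999,  y_5 = 159·257254368+8·5112829441 = 81806080040

159 8
50561 2544
16078239 808984
5112829441 257254368
1625863683999 81806080040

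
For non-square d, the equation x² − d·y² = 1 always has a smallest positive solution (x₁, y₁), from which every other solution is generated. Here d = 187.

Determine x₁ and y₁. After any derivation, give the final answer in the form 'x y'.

1682 123

√187 = [13; 1,2,13,2,1,26, …], period ℓ=6 (even) → k=5
a_0=13:  p_0=13·1+0=13,  q_0=13·0+1=1
a_1=1:  p_1=1·13+1=14,  q_1=1·1+0=1
a_2=2:  p_2=2·14+13=41,  q_2=2·1+1=3
a_3=13:  p_3=13·41+14=547,  q_3=13·3+1=40
a_4=2:  p_4=2·547+41=1135,  q_4=2·40+3=83
a_5=1:  p_5=1·1135+547=1682,  q_5=1·83+40=123
fundamental: x₁=1682, y₁=123  (since 2829124 − 187·15129 = 1)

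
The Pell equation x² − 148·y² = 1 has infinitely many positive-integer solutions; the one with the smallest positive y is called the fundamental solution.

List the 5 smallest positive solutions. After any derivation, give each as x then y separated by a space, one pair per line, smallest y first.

73 6
10657 876
1555849 127890
227143297 18671064
33161365513 2725847454

√148 → a₀=12, period (6,24); ℓ=2 even so k=1
a_0=12:  p_0=12·1+0=12,  q_0=12·0+1=1
a_1=6:  p_1=6·12+1=73,  q_1=6·1+0=6
→ (73, 6).  Check: 73²=5329, 148·6²=5328, difference 1.
(73+6√148)^2 = 10657 + 876√148
(73+6√148)^3 = 1555849 + 127890√148
(73+6√148)^4 = 227143297 + 18671064√148
(73+6√148)^5 = 33161365513 + 2725847454√148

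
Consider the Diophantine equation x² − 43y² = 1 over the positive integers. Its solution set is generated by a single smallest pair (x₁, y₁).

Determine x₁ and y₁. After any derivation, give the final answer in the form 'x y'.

d=43: √d = [6; 1,1,3,1,5,1,3,1,1,12] (ℓ=10, even), read p_9/q_9
i=0: a=6 ⇒ p=6, q=1
i=1: a=1 ⇒ p=7, q=1
i=2: a=1 ⇒ p=13, q=2
i=3: a=3 ⇒ p=46, q=7
i=4: a=1 ⇒ p=59, q=9
i=5: a=5 ⇒ p=341, q=52
i=6: a=1 ⇒ p=400, q=61
i=7: a=3 ⇒ p=1541, q=235
i=8: a=1 ⇒ p=1941, q=296
i=9: a=1 ⇒ p=3482, q=531
(x₁, y₁) = (3482, 531);  3482² − 43·531² = 1 ✓

3482 531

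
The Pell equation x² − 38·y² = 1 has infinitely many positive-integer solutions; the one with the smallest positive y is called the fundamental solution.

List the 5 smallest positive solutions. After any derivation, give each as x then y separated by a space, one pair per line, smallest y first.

37 6
2737 444
202501 32850
14982337 2430456
1108490437 179820894

√38 → a₀=6, period (6,12); ℓ=2 even so k=1
step 0: (6, 1)  from 6·(1,0) + (0,1)
step 1: (37, 6)  from 6·(6,1) + (1,0)
(x₁, y₁) = (37, 6);  37² − 38·6² = 1 ✓
(x_2, y_2) = (37·37 + 38·6·6, 37·6 + 6·37) = (2737, 444)
(x_3, y_3) = (37·2737 + 38·6·444, 37·444 + 6·2737) = (202501, 32850)
(x_4, y_4) = (37·202501 + 38·6·32850, 37·32850 + 6·202501) = (14982337, 2430456)
(x_5, y_5) = (37·14982337 + 38·6·2430456, 37·2430456 + 6·14982337) = (1108490437, 179820894)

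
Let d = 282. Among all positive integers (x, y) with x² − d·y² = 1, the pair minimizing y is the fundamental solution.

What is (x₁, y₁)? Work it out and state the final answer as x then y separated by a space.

[16; 1,3,1,4,1,3,1,32] for √282; ℓ=8 ⇒ convergent index 7
step 0: (16, 1)  from 16·(1,0) + (0,1)
step 1: (17, 1)  from 1·(16,1) + (1,0)
…
step 3: (84, 5)  from 1·(67,4) + (17,1)
step 4: (403, 24)  from 4·(84,5) + (67,4)
step 5: (487, 29)  from 1·(403,24) + (84,5)
step 6: (1864, 111)  from 3·(487,29) + (403,24)
step 7: (2351, 140)  from 1·(1864,111) + (487,29)
fundamental: x₁=2351, y₁=140  (since 5527201 − 282·19600 = 1)

2351 140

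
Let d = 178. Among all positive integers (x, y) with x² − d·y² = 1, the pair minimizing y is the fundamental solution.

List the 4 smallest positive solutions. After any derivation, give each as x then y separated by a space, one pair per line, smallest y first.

√178 = [13; 2,1,12,1,2,26, …], period ℓ=6 (even) → k=5
a_0=13:  p_0=13·1+0=13,  q_0=13·0+1=1
…
a_3=12:  p_3=12·40+27=507,  q_3=12·3+2=38
a_4=1:  p_4=1·507+40=547,  q_4=1·38+3=41
a_5=2:  p_5=2·547+507=1601,  q_5=2·41+38=120
(x₁, y₁) = (1601, 120);  1601² − 178·120² = 1 ✓
(x_2, y_2) = (1601·1601 + 178·120·120, 1601·120 + 120·1601) = (5126401, 384240)
(x_3, y_3) = (1601·5126401 + 178·120·384240, 1601·384240 + 120·5126401) = (16414734401, 1230336360)
(x_4, y_4) = (1601·16414734401 + 178·120·1230336360, 1601·1230336360 + 120·16414734401) = (52559974425601, 3939536640480)

1601 120
5126401 384240
16414734401 1230336360
52559974425601 3939536640480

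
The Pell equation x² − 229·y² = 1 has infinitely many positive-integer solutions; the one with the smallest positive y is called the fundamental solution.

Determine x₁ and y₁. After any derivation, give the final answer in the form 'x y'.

[15; 7,1,1,7,30] for √229; ℓ=5 ⇒ convergent index 9
k=0  a_k=15  p_k/q_k = 15/1
k=1  a_k=7  p_k/q_k = 106/7
k=2  a_k=1  p_k/q_k = 121/8
…
k=4  a_k=7  p_k/q_k = 1710/113
…
k=6  a_k=7  p_k/q_k = 362399/23948
k=7  a_k=1  p_k/q_k = 413926/27353
k=8  a_k=1  p_k/q_k = 776325/51301
k=9  a_k=7  p_k/q_k = 5848201/386460
→ (5848201, 386460).  Check: 5848201²=34201454936401, 229·386460²=34201454936400, difference 1.

5848201 386460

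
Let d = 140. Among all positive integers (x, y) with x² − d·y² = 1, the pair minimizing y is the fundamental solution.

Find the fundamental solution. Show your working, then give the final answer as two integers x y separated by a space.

71 6

[11; 1,4,1,22] for √140; ℓ=4 ⇒ convergent index 3
step 0: (11, 1)  from 11·(1,0) + (0,1)
step 1: (12, 1)  from 1·(11,1) + (1,0)
step 2: (59, 5)  from 4·(12,1) + (11,1)
step 3: (71, 6)  from 1·(59,5) + (12,1)
→ (71, 6).  Check: 71²=5041, 140·6²=5040, difference 1.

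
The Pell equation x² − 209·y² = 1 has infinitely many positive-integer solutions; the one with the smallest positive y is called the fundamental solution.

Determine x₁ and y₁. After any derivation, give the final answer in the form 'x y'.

46551 3220

d=209: √d = [14; 2,5,3,2,3,5,2,28] (ℓ=8, even), read p_7/q_7
k=0  a_k=14  p_k/q_k = 14/1
k=1  a_k=2  p_k/q_k = 29/2
k=2  a_k=5  p_k/q_k = 159/11
k=3  a_k=3  p_k/q_k = 506/35
k=4  a_k=2  p_k/q_k = 1171/81
…
k=6  a_k=5  p_k/q_k = 21266/1471
k=7  a_k=2  p_k/q_k = 46551/3220
(x₁, y₁) = (46551, 3220);  46551² − 209·3220² = 1 ✓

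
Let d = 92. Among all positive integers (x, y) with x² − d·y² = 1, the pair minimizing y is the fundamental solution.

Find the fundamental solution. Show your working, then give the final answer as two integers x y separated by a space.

1151 120

d=92: √d = [9; 1,1,2,4,2,1,1,18] (ℓ=8, even), read p_7/q_7
step 0: (9, 1)  from 9·(1,0) + (0,1)
…
step 2: (19, 2)  from 1·(10,1) + (9,1)
step 3: (48, 5)  from 2·(19,2) + (10,1)
step 4: (211, 22)  from 4·(48,5) + (19,2)
step 5: (470, 49)  from 2·(211,22) + (48,5)
step 6: (681, 71)  from 1·(470,49) + (211,22)
step 7: (1151, 120)  from 1·(681,71) + (470,49)
fundamental: x₁=1151, y₁=120  (since 1324801 − 92·14400 = 1)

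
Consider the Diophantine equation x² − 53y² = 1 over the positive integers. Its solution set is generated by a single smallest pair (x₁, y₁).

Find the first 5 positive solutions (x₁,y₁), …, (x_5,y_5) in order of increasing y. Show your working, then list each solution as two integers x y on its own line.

66249 9100
8777860001 1205731800
1163048894346249 159757052027300
154101652394311440001 21167489878307463600
20418160737778428282906249 2804650073736225260045500

d=53: √d = [7; 3,1,1,3,14] (ℓ=5, odd), read p_9/q_9
i=0: a=7 ⇒ p=7, q=1
i=1: a=3 ⇒ p=22, q=3
i=2: a=1 ⇒ p=29, q=4
i=3: a=1 ⇒ p=51, q=7
i=4: a=3 ⇒ p=182, q=25
…
i=6: a=3 ⇒ p=7979, q=1096
i=7: a=1 ⇒ p=10578, q=1453
i=8: a=1 ⇒ p=18557, q=2549
i=9: a=3 ⇒ p=66249, q=9100
(x₁, y₁) = (66249, 9100);  66249² − 53·9100² = 1 ✓
n=2: (66249,9100)∘(66249,9100) = (66249·66249+53·9100·9100, 66249·9100+9100·66249) = (8777860001,1205731800)
n=3: (8777860001,1205731800)∘(66249,9100) = (66249·8777860001+53·9100·1205731800, 66249·1205731800+9100·8777860001) = (1163048894346249,159757052027300)
n=4: (1163048894346249,159757052027300)∘(66249,9100) = (66249·1163048894346249+53·9100·159757052027300, 66249·159757052027300+9100·1163048894346249) = (154101652394311440001,21167489878307463600)
n=5: (154101652394311440001,21167489878307463600)∘(66249,9100) = (66249·154101652394311440001+53·9100·21167489878307463600, 66249·21167489878307463600+9100·154101652394311440001) = (20418160737778428282906249,2804650073736225260045500)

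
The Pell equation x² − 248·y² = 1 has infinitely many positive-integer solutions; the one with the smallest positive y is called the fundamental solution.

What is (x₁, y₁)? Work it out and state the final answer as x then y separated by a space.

√248 = [15; 1,2,1,30, …], period ℓ=4 (even) → k=3
step 0: (15, 1)  from 15·(1,0) + (0,1)
…
step 2: (47, 3)  from 2·(16,1) + (15,1)
step 3: (63, 4)  from 1·(47,3) + (16,1)
(x₁, y₁) = (63, 4);  63² − 248·4² = 1 ✓

63 4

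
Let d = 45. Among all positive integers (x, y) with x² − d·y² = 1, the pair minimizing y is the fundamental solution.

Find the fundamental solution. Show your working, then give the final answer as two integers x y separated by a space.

161 24

[6; 1,2,2,2,1,12] for √45; ℓ=6 ⇒ convergent index 5
i=0: a=6 ⇒ p=6, q=1
…
i=3: a=2 ⇒ p=47, q=7
i=4: a=2 ⇒ p=114, q=17
i=5: a=1 ⇒ p=161, q=24
(x₁, y₁) = (161, 24);  161² − 45·24² = 1 ✓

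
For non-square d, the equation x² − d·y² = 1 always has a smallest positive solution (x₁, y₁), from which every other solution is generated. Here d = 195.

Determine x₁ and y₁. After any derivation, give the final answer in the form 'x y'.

[13; 1,26] for √195; ℓ=2 ⇒ convergent index 1
a_0=13:  p_0=13·1+0=13,  q_0=13·0+1=1
a_1=1:  p_1=1·13+1=14,  q_1=1·1+0=1
→ (14, 1).  Check: 14²=196, 195·1²=195, difference 1.

14 1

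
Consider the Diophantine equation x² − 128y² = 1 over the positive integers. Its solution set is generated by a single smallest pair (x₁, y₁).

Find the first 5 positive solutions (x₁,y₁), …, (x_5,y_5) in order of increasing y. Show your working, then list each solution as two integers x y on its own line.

d=128: √d = [11; 3,5,3,22] (ℓ=4, even), read p_3/q_3
i=0: a=11 ⇒ p=11, q=1
i=1: a=3 ⇒ p=34, q=3
i=2: a=5 ⇒ p=181, q=16
i=3: a=3 ⇒ p=577, q=51
→ (577, 51).  Check: 577²=332929, 128·51²=332928, difference 1.
k=2:  x_2 = 577·577+128·51·51 = 665857,  y_2 = 577·51+51·577 = 58854
k=3:  x_3 = 577·665857+128·51·58854 = 768398401,  y_3 = 577·58854+51·665857 = 67917465
k=4:  x_4 = 577·768398401+128·51·67917465 = 886731088897,  y_4 = 577·67917465+51·768398401 = 78376695756
k=5:  x_5 = 577·886731088897+128·51·78376695756 = 1023286908188737,  y_5 = 577·78376695756+51·886731088897 = 90446638984959

577 51
665857 58854
768398401 67917465
886731088897 78376695756
1023286908188737 90446638984959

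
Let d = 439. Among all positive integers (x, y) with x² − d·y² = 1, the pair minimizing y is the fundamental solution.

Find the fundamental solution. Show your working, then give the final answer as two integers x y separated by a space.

√439 = [20; 1,19,1,40, …], period ℓ=4 (even) → k=3
a_0=20:  p_0=20·1+0=20,  q_0=20·0+1=1
a_1=1:  p_1=1·20+1=21,  q_1=1·1+0=1
a_2=19:  p_2=19·21+20=419,  q_2=19·1+1=20
a_3=1:  p_3=1·419+21=440,  q_3=1·20+1=21
(x₁, y₁) = (440, 21);  440² − 439·21² = 1 ✓

440 21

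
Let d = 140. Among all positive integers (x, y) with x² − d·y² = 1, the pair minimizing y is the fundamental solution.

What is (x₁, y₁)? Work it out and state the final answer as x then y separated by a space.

71 6

√140 = [11; 1,4,1,22, …], period ℓ=4 (even) → k=3
k=0  a_k=11  p_k/q_k = 11/1
…
k=2  a_k=4  p_k/q_k = 59/5
k=3  a_k=1  p_k/q_k = 71/6
fundamental: x₁=71, y₁=6  (since 5041 − 140·36 = 1)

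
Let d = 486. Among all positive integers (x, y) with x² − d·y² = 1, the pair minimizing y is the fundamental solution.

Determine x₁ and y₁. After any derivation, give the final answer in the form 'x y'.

d=486: √d = [22; 22,44] (ℓ=2, even), read p_1/q_1
k=0  a_k=22  p_k/q_k = 22/1
k=1  a_k=22  p_k/q_k = 485/22
fundamental: x₁=485, y₁=22  (since 235225 − 486·484 = 1)

485 22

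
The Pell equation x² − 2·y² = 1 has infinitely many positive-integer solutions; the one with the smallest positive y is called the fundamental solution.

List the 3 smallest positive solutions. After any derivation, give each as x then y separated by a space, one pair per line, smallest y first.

3 2
17 12
99 70

√2 → a₀=1, period (2); ℓ=1 odd so k=1
step 0: (1, 1)  from 1·(1,0) + (0,1)
step 1: (3, 2)  from 2·(1,1) + (1,0)
fundamental: x₁=3, y₁=2  (since 9 − 2·4 = 1)
k=2:  x_2 = 3·3+2·2·2 = 17,  y_2 = 3·2+2·3 = 12
k=3:  x_3 = 3·17+2·2·12 = 99,  y_3 = 3·12+2·17 = 70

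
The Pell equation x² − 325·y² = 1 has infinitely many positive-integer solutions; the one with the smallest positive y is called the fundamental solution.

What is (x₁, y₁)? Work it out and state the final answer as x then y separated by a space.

649 36

d=325: √d = [18; 36] (ℓ=1, odd), read p_1/q_1
a_0=18:  p_0=18·1+0=18,  q_0=18·0+1=1
a_1=36:  p_1=36·18+1=649,  q_1=36·1+0=36
→ (649, 36).  Check: 649²=421201, 325·36²=421200, difference 1.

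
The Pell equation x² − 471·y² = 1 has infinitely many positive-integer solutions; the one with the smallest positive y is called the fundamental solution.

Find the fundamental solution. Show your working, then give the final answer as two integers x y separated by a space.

7838695 361188

√471 = [21; 1,2,2,1,3,…,2,1,42, …], period ℓ=14 (even) → k=13
k=0  a_k=21  p_k/q_k = 21/1
k=1  a_k=1  p_k/q_k = 22/1
k=2  a_k=2  p_k/q_k = 65/3
…
k=4  a_k=1  p_k/q_k = 217/10
k=5  a_k=3  p_k/q_k = 803/37
k=6  a_k=4  p_k/q_k = 3429/158
k=7  a_k=14  p_k/q_k = 48809/2249
k=8  a_k=4  p_k/q_k = 198665/9154
k=9  a_k=3  p_k/q_k = 644804/29711
k=10  a_k=1  p_k/q_k = 843469/38865
k=11  a_k=2  p_k/q_k = 2331742/107441
k=12  a_k=2  p_k/q_k = 5506953/253747
k=13  a_k=1  p_k/q_k = 7838695/361188
fundamental: x₁=7838695, y₁=361188  (since 61445139303025 − 471·130456771344 = 1)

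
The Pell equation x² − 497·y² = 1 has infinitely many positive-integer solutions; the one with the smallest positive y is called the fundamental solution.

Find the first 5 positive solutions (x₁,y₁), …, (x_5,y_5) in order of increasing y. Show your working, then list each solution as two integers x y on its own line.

1201887 53912
2889064721537 129592263888
6944658661946678751 311510514535059400
16693389930459326703284737 748800875565868281911712
40127136686692992928199618718687 1799948075862157952969508541688

√497 → a₀=22, period (3,2,2,5,6,5,2,2,3,44); ℓ=10 even so k=9
k=0  a_k=22  p_k/q_k = 22/1
…
k=2  a_k=2  p_k/q_k = 156/7
k=3  a_k=2  p_k/q_k = 379/17
…
k=8  a_k=2  p_k/q_k = 352750/15823
k=9  a_k=3  p_k/q_k = 1201887/53912
→ (1201887, 53912).  Check: 1201887²=1444532360769, 497·53912²=1444532360768, difference 1.
n=2: (1201887,53912)∘(1201887,53912) = (1201887·1201887+497·53912·53912, 1201887·53912+53912·1201887) = (2889064721537,129592263888)
n=3: (2889064721537,129592263888)∘(1201887,53912) = (1201887·2889064721537+497·53912·129592263888, 1201887·129592263888+53912·2889064721537) = (6944658661946678751,311510514535059400)
n=4: (6944658661946678751,311510514535059400)∘(1201887,53912) = (1201887·6944658661946678751+497·53912·311510514535059400, 1201887·311510514535059400+53912·6944658661946678751) = (16693389930459326703284737,748800875565868281911712)
n=5: (16693389930459326703284737,748800875565868281911712)∘(1201887,53912) = (1201887·16693389930459326703284737+497·53912·748800875565868281911712, 1201887·748800875565868281911712+53912·16693389930459326703284737) = (40127136686692992928199618718687,1799948075862157952969508541688)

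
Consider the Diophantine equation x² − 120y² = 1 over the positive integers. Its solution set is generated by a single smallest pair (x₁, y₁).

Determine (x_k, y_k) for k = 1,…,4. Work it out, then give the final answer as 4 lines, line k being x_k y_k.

11 1
241 22
5291 483
116161 10604

d=120: √d = [10; 1,20] (ℓ=2, even), read p_1/q_1
step 0: (10, 1)  from 10·(1,0) + (0,1)
step 1: (11, 1)  from 1·(10,1) + (1,0)
(x₁, y₁) = (11, 1);  11² − 120·1² = 1 ✓
(x_2, y_2) = (11·11 + 120·1·1, 11·1 + 1·11) = (241, 22)
(x_3, y_3) = (11·241 + 120·1·22, 11·22 + 1·241) = (5291, 483)
(x_4, y_4) = (11·5291 + 120·1·483, 11·483 + 1·5291) = (116161, 10604)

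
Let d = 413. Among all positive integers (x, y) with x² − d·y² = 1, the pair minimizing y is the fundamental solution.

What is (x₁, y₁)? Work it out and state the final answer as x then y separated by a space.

113399 5580

d=413: √d = [20; 3,9,1,4,1,9,3,40] (ℓ=8, even), read p_7/q_7
k=0  a_k=20  p_k/q_k = 20/1
…
k=3  a_k=1  p_k/q_k = 630/31
k=4  a_k=4  p_k/q_k = 3089/152
k=5  a_k=1  p_k/q_k = 3719/183
k=6  a_k=9  p_k/q_k = 36560/1799
k=7  a_k=3  p_k/q_k = 113399/5580
→ (113399, 5580).  Check: 113399²=12859333201, 413·5580²=12859333200, difference 1.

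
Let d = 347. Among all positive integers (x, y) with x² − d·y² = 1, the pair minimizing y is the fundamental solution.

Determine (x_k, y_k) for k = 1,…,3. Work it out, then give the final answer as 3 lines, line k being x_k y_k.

√347 → a₀=18, period (1,1,1,2,4,…,1,1,36); ℓ=14 even so k=13
step 0: (18, 1)  from 18·(1,0) + (0,1)
…
step 3: (56, 3)  from 1·(37,2) + (19,1)
step 4: (149, 8)  from 2·(56,3) + (37,2)
step 5: (652, 35)  from 4·(149,8) + (56,3)
…
step 7: (14269, 766)  from 17·(801,43) + (652,35)
…
step 12: (402885, 21628)  from 1·(238717,12815) + (164168,8813)
step 13: (641602, 34443)  from 1·(402885,21628) + (238717,12815)
fundamental: x₁=641602, y₁=34443  (since 411653126404 − 347·1186320249 = 1)
(641602+34443√347)^2 = 823306252807 + 44197395372√347
(641602+34443√347)^3 = 1056469876826312026 + 56714274530897445√347

641602 34443
823306252807 44197395372
1056469876826312026 56714274530897445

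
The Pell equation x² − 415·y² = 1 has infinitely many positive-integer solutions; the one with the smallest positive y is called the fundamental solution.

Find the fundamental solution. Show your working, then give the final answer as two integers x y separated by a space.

18412804 903849

√415 → a₀=20, period (2,1,2,4,6,…,1,2,40); ℓ=16 even so k=15
a_0=20:  p_0=20·1+0=20,  q_0=20·0+1=1
a_1=2:  p_1=2·20+1=41,  q_1=2·1+0=2
…
a_3=2:  p_3=2·61+41=163,  q_3=2·3+2=8
…
a_5=6:  p_5=6·713+163=4441,  q_5=6·35+8=218
…
a_9=1:  p_9=1·33939+9595=43534,  q_9=1·1666+471=2137
…
a_11=6:  p_11=6·77473+43534=508372,  q_11=6·3803+2137=24955
a_12=4:  p_12=4·508372+77473=2110961,  q_12=4·24955+3803=103623
…
a_14=1:  p_14=1·4730294+2110961=6841255,  q_14=1·232201+103623=335824
a_15=2:  p_15=2·6841255+4730294=18412804,  q_15=2·335824+232201=903849
→ (18412804, 903849).  Check: 18412804²=339031351142416, 415·903849²=339031351142415, difference 1.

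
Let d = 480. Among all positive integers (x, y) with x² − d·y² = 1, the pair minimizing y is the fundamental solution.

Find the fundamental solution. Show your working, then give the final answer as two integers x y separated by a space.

√480 → a₀=21, period (1,9,1,42); ℓ=4 even so k=3
step 0: (21, 1)  from 21·(1,0) + (0,1)
…
step 2: (219, 10)  from 9·(22,1) + (21,1)
step 3: (241, 11)  from 1·(219,10) + (22,1)
(x₁, y₁) = (241, 11);  241² − 480·11² = 1 ✓

241 11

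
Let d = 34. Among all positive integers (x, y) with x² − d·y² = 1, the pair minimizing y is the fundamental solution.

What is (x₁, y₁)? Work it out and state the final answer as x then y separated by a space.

[5; 1,4,1,10] for √34; ℓ=4 ⇒ convergent index 3
a_0=5:  p_0=5·1+0=5,  q_0=5·0+1=1
…
a_2=4:  p_2=4·6+5=29,  q_2=4·1+1=5
a_3=1:  p_3=1·29+6=35,  q_3=1·5+1=6
→ (35, 6).  Check: 35²=1225, 34·6²=1224, difference 1.

35 6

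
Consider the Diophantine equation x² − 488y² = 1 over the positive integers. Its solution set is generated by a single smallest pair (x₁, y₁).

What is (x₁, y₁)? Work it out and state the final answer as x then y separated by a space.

√488 → a₀=22, period (11,44); ℓ=2 even so k=1
a_0=22:  p_0=22·1+0=22,  q_0=22·0+1=1
a_1=11:  p_1=11·22+1=243,  q_1=11·1+0=11
→ (243, 11).  Check: 243²=59049, 488·11²=59048, difference 1.

243 11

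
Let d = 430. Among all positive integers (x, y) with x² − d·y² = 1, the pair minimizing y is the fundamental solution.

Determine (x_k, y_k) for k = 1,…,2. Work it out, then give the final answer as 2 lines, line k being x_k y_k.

2862251 138030
16384961574001 790153011060

√430 → a₀=20, period (1,2,1,3,1,…,2,1,40); ℓ=14 even so k=13
k=0  a_k=20  p_k/q_k = 20/1
k=1  a_k=1  p_k/q_k = 21/1
k=2  a_k=2  p_k/q_k = 62/3
k=3  a_k=1  p_k/q_k = 83/4
…
k=6  a_k=6  p_k/q_k = 2675/129
k=7  a_k=8  p_k/q_k = 21794/1051
k=8  a_k=6  p_k/q_k = 133439/6435
k=9  a_k=1  p_k/q_k = 155233/7486
k=10  a_k=3  p_k/q_k = 599138/28893
…
k=12  a_k=2  p_k/q_k = 2107880/101651
k=13  a_k=1  p_k/q_k = 2862251/138030
→ (2862251, 138030).  Check: 2862251²=8192480787001, 430·138030²=8192480787000, difference 1.
k=2:  x_2 = 2862251·2862251+430·138030·138030 = 16384961574001,  y_2 = 2862251·138030+138030·2862251 = 790153011060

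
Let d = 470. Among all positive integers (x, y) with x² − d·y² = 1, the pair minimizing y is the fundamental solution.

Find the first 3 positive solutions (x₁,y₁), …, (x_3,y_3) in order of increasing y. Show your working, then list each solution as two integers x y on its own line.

d=470: √d = [21; 1,2,8,2,1,42] (ℓ=6, even), read p_5/q_5
k=0  a_k=21  p_k/q_k = 21/1
…
k=2  a_k=2  p_k/q_k = 65/3
k=3  a_k=8  p_k/q_k = 542/25
k=4  a_k=2  p_k/q_k = 1149/53
k=5  a_k=1  p_k/q_k = 1691/78
(x₁, y₁) = (1691, 78);  1691² − 470·78² = 1 ✓
(1691+78√470)^2 = 5718961 + 263796√470
(1691+78√470)^3 = 19341524411 + 892157994√470

1691 78
5718961 263796
19341524411 892157994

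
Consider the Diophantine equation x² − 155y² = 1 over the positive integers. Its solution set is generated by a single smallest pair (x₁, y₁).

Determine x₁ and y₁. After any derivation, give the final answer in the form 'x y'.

249 20

√155 → a₀=12, period (2,4,2,24); ℓ=4 even so k=3
step 0: (12, 1)  from 12·(1,0) + (0,1)
…
step 2: (112, 9)  from 4·(25,2) + (12,1)
step 3: (249, 20)  from 2·(112,9) + (25,2)
(x₁, y₁) = (249, 20);  249² − 155·20² = 1 ✓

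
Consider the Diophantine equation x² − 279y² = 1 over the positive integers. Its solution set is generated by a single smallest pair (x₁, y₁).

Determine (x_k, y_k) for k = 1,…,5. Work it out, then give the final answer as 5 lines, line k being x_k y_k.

1520 91
4620799 276640
14047227440 840985509
42703566796801 2556595670720
129818829015047600 7772049998003291

√279 → a₀=16, period (1,2,2,1,2,2,1,32); ℓ=8 even so k=7
a_0=16:  p_0=16·1+0=16,  q_0=16·0+1=1
a_1=1:  p_1=1·16+1=17,  q_1=1·1+0=1
a_2=2:  p_2=2·17+16=50,  q_2=2·1+1=3
a_3=2:  p_3=2·50+17=117,  q_3=2·3+1=7
a_4=1:  p_4=1·117+50=167,  q_4=1·7+3=10
a_5=2:  p_5=2·167+117=451,  q_5=2·10+7=27
a_6=2:  p_6=2·451+167=1069,  q_6=2·27+10=64
a_7=1:  p_7=1·1069+451=1520,  q_7=1·64+27=91
(x₁, y₁) = (1520, 91);  1520² − 279·91² = 1 ✓
k=2:  x_2 = 1520·1520+279·91·91 = 4620799,  y_2 = 1520·91+91·1520 = 276640
k=3:  x_3 = 1520·4620799+279·91·276640 = 14047227440,  y_3 = 1520·276640+91·4620799 = 840985509
k=4:  x_4 = 1520·14047227440+279·91·840985509 = 42703566796801,  y_4 = 1520·840985509+91·14047227440 = 2556595670720
k=5:  x_5 = 1520·42703566796801+279·91·2556595670720 = 129818829015047600,  y_5 = 1520·2556595670720+91·42703566796801 = 7772049998003291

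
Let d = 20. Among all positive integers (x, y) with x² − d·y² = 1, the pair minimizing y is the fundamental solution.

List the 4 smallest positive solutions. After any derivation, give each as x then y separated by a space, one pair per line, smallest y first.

[4; 2,8] for √20; ℓ=2 ⇒ convergent index 1
k=0  a_k=4  p_k/q_k = 4/1
k=1  a_k=2  p_k/q_k = 9/2
(x₁, y₁) = (9, 2);  9² − 20·2² = 1 ✓
(9+2√20)^2 = 161 + 36√20
(9+2√20)^3 = 2889 + 646√20
(9+2√20)^4 = 51841 + 11592√20

9 2
161 36
2889 646
51841 11592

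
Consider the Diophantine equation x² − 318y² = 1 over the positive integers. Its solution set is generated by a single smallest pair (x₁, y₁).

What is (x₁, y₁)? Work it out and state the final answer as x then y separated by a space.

[17; 1,4,1,34] for √318; ℓ=4 ⇒ convergent index 3
a_0=17:  p_0=17·1+0=17,  q_0=17·0+1=1
a_1=1:  p_1=1·17+1=18,  q_1=1·1+0=1
a_2=4:  p_2=4·18+17=89,  q_2=4·1+1=5
a_3=1:  p_3=1·89+18=107,  q_3=1·5+1=6
→ (107, 6).  Check: 107²=11449, 318·6²=11448, difference 1.

107 6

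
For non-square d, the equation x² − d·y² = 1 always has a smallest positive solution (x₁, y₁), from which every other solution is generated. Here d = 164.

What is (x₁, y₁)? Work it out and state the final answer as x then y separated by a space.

2049 160

[12; 1,4,6,4,1,24] for √164; ℓ=6 ⇒ convergent index 5
a_0=12:  p_0=12·1+0=12,  q_0=12·0+1=1
a_1=1:  p_1=1·12+1=13,  q_1=1·1+0=1
…
a_3=6:  p_3=6·64+13=397,  q_3=6·5+1=31
a_4=4:  p_4=4·397+64=1652,  q_4=4·31+5=129
a_5=1:  p_5=1·1652+397=2049,  q_5=1·129+31=160
(x₁, y₁) = (2049, 160);  2049² − 164·160² = 1 ✓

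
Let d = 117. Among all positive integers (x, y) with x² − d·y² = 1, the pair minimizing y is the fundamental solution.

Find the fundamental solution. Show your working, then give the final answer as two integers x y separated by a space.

649 60

[10; 1,4,2,4,1,20] for √117; ℓ=6 ⇒ convergent index 5
i=0: a=10 ⇒ p=10, q=1
i=1: a=1 ⇒ p=11, q=1
…
i=3: a=2 ⇒ p=119, q=11
i=4: a=4 ⇒ p=530, q=49
i=5: a=1 ⇒ p=649, q=60
→ (649, 60).  Check: 649²=421201, 117·60²=421200, difference 1.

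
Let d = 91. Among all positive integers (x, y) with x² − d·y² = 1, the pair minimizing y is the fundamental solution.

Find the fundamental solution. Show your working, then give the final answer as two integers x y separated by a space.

1574 165

√91 → a₀=9, period (1,1,5,1,5,1,1,18); ℓ=8 even so k=7
i=0: a=9 ⇒ p=9, q=1
i=1: a=1 ⇒ p=10, q=1
i=2: a=1 ⇒ p=19, q=2
i=3: a=5 ⇒ p=105, q=11
…
i=6: a=1 ⇒ p=849, q=89
i=7: a=1 ⇒ p=1574, q=165
fundamental: x₁=1574, y₁=165  (since 2477476 − 91·27225 = 1)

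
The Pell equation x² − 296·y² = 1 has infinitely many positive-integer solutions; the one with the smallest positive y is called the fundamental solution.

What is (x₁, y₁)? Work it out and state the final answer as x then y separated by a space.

3699 215

√296 = [17; 4,1,7,1,4,34, …], period ℓ=6 (even) → k=5
a_0=17:  p_0=17·1+0=17,  q_0=17·0+1=1
a_1=4:  p_1=4·17+1=69,  q_1=4·1+0=4
a_2=1:  p_2=1·69+17=86,  q_2=1·4+1=5
…
a_4=1:  p_4=1·671+86=757,  q_4=1·39+5=44
a_5=4:  p_5=4·757+671=3699,  q_5=4·44+39=215
fundamental: x₁=3699, y₁=215  (since 13682601 − 296·46225 = 1)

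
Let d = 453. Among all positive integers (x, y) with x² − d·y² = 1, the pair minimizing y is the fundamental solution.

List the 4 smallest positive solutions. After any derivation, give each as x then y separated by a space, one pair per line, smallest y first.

[21; 3,1,1,10,14,10,1,1,3,42] for √453; ℓ=10 ⇒ convergent index 9
i=0: a=21 ⇒ p=21, q=1
i=1: a=3 ⇒ p=64, q=3
…
i=5: a=14 ⇒ p=22199, q=1043
…
i=8: a=1 ⇒ p=469329, q=22051
i=9: a=3 ⇒ p=1653751, q=77700
fundamental: x₁=1653751, y₁=77700  (since 2734892370001 − 453·6037290000 = 1)
k=2:  x_2 = 1653751·1653751+453·77700·77700 = 5469784740001,  y_2 = 1653751·77700+77700·1653751 = 256992905400
k=3:  x_3 = 1653751·5469784740001+453·77700·256992905400 = 18091323967121133751,  y_3 = 1653751·256992905400+77700·5469784740001 = 850004548596233100
k=4:  x_4 = 1653751·18091323967121133751+453·77700·850004548596233100 = 59837090203895614338960001,  y_4 = 1653751·850004548596233100+77700·18091323967121133751 = 2811391744490881177810800

1653751 77700
5469784740001 256992905400
18091323967121133751 850004548596233100
59837090203895614338960001 2811391744490881177810800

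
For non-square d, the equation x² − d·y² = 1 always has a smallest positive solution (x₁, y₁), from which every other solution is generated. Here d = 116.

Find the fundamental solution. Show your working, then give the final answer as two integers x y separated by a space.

√116 = [10; 1,3,2,1,4,1,2,3,1,20, …], period ℓ=10 (even) → k=9
a_0=10:  p_0=10·1+0=10,  q_0=10·0+1=1
…
a_2=3:  p_2=3·11+10=43,  q_2=3·1+1=4
a_3=2:  p_3=2·43+11=97,  q_3=2·4+1=9
…
a_6=1:  p_6=1·657+140=797,  q_6=1·61+13=74
a_7=2:  p_7=2·797+657=2251,  q_7=2·74+61=209
a_8=3:  p_8=3·2251+797=7550,  q_8=3·209+74=701
a_9=1:  p_9=1·7550+2251=9801,  q_9=1·701+209=910
fundamental: x₁=9801, y₁=910  (since 96059601 − 116·828100 = 1)

9801 910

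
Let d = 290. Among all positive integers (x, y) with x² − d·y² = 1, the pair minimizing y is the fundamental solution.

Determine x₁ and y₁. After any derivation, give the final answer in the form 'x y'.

579 34

[17; 34] for √290; ℓ=1 ⇒ convergent index 1
k=0  a_k=17  p_k/q_k = 17/1
k=1  a_k=34  p_k/q_k = 579/34
fundamental: x₁=579, y₁=34  (since 335241 − 290·1156 = 1)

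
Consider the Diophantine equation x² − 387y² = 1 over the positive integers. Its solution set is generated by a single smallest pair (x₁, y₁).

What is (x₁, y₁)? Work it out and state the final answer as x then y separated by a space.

[19; 1,2,19,2,1,38] for √387; ℓ=6 ⇒ convergent index 5
k=0  a_k=19  p_k/q_k = 19/1
…
k=2  a_k=2  p_k/q_k = 59/3
…
k=4  a_k=2  p_k/q_k = 2341/119
k=5  a_k=1  p_k/q_k = 3482/177
(x₁, y₁) = (3482, 177);  3482² − 387·177² = 1 ✓

3482 177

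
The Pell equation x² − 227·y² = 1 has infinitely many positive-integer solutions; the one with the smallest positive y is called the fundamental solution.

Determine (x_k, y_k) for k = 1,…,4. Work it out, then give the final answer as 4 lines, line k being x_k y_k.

226 15
102151 6780
46172026 3064545
20869653601 1385167560

[15; 15,30] for √227; ℓ=2 ⇒ convergent index 1
step 0: (15, 1)  from 15·(1,0) + (0,1)
step 1: (226, 15)  from 15·(15,1) + (1,0)
fundamental: x₁=226, y₁=15  (since 51076 − 227·225 = 1)
(x_2, y_2) = (226·226 + 227·15·15, 226·15 + 15·226) = (102151, 6780)
(x_3, y_3) = (226·102151 + 227·15·6780, 226·6780 + 15·102151) = (46172026, 3064545)
(x_4, y_4) = (226·46172026 + 227·15·3064545, 226·3064545 + 15·46172026) = (20869653601, 1385167560)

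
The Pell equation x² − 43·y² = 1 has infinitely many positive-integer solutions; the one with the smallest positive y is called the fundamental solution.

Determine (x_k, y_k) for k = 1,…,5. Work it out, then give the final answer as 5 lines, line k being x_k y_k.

√43 = [6; 1,1,3,1,5,1,3,1,1,12, …], period ℓ=10 (even) → k=9
k=0  a_k=6  p_k/q_k = 6/1
…
k=2  a_k=1  p_k/q_k = 13/2
k=3  a_k=3  p_k/q_k = 46/7
…
k=7  a_k=3  p_k/q_k = 1541/235
k=8  a_k=1  p_k/q_k = 1941/296
k=9  a_k=1  p_k/q_k = 3482/531
fundamental: x₁=3482, y₁=531  (since 12124324 − 43·281961 = 1)
(x_2, y_2) = (3482·3482 + 43·531·531, 3482·531 + 531·3482) = (24248647, 3697884)
(x_3, y_3) = (3482·24248647 + 43·531·3697884, 3482·3697884 + 531·24248647) = (168867574226, 25752063645)
(x_4, y_4) = (3482·168867574226 + 43·531·25752063645, 3482·25752063645 + 531·168867574226) = (1175993762661217, 179337367525896)
(x_5, y_5) = (3482·1175993762661217 + 43·531·179337367525896, 3482·179337367525896 + 531·1175993762661217) = (8189620394305140962, 1248905401698276099)

3482 531
24248647 3697884
168867574226 25752063645
1175993762661217 179337367525896
8189620394305140962 1248905401698276099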